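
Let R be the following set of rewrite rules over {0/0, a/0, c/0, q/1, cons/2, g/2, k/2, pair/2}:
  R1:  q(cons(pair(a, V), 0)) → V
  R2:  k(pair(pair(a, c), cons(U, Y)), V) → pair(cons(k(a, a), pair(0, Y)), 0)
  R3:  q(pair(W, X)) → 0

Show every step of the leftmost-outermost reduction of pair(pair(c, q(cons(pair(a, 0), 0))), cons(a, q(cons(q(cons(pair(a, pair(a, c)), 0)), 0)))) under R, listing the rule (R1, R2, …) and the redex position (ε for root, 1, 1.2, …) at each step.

pair(pair(c, 0), cons(a, c))

1. pair(pair(c, q(cons(pair(a, 0), 0))), cons(a, q(cons(q(cons(pair(a, pair(a, c)), 0)), 0))))  →  pair(pair(c, 0), cons(a, q(cons(q(cons(pair(a, pair(a, c)), 0)), 0))))   [R1 at 1.2]
2. pair(pair(c, 0), cons(a, q(cons(q(cons(pair(a, pair(a, c)), 0)), 0))))  →  pair(pair(c, 0), cons(a, q(cons(pair(a, c), 0))))   [R1 at 2.2.1.1]
3. pair(pair(c, 0), cons(a, q(cons(pair(a, c), 0))))  →  pair(pair(c, 0), cons(a, c))   [R1 at 2.2]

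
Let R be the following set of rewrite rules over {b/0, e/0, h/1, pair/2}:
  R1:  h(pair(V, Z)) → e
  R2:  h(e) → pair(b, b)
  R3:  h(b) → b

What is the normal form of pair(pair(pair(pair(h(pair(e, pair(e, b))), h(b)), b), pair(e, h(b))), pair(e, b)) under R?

1. pair(pair(pair(pair(h(pair(e, pair(e, b))), h(b)), b), pair(e, h(b))), pair(e, b))  →  pair(pair(pair(pair(e, h(b)), b), pair(e, h(b))), pair(e, b))   [R1 at 1.1.1.1]
2. pair(pair(pair(pair(e, h(b)), b), pair(e, h(b))), pair(e, b))  →  pair(pair(pair(pair(e, b), b), pair(e, h(b))), pair(e, b))   [R3 at 1.1.1.2]
3. pair(pair(pair(pair(e, b), b), pair(e, h(b))), pair(e, b))  →  pair(pair(pair(pair(e, b), b), pair(e, b)), pair(e, b))   [R3 at 1.2.2]

pair(pair(pair(pair(e, b), b), pair(e, b)), pair(e, b))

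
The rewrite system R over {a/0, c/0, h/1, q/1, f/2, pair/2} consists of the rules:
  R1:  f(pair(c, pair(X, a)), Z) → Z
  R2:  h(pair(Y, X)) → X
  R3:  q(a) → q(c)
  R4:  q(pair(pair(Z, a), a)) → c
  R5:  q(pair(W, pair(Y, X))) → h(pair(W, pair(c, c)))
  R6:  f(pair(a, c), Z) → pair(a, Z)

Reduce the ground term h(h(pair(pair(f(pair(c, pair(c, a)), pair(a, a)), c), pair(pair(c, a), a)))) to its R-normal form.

a

1. h(h(pair(pair(f(pair(c, pair(c, a)), pair(a, a)), c), pair(pair(c, a), a))))  →  h(pair(pair(c, a), a))   [R2 at 1]
2. h(pair(pair(c, a), a))  →  a   [R2 at ε]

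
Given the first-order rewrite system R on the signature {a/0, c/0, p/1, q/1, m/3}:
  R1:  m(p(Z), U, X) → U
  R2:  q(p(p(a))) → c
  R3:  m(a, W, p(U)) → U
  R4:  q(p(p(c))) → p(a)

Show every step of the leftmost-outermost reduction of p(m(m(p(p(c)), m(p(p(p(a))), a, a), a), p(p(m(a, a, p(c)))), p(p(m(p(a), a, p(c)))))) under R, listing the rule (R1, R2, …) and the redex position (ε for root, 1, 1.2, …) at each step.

1. p(m(m(p(p(c)), m(p(p(p(a))), a, a), a), p(p(m(a, a, p(c)))), p(p(m(p(a), a, p(c))))))  →  p(m(m(p(p(p(a))), a, a), p(p(m(a, a, p(c)))), p(p(m(p(a), a, p(c))))))   [R1 at 1.1]
2. p(m(m(p(p(p(a))), a, a), p(p(m(a, a, p(c)))), p(p(m(p(a), a, p(c))))))  →  p(m(a, p(p(m(a, a, p(c)))), p(p(m(p(a), a, p(c))))))   [R1 at 1.1]
3. p(m(a, p(p(m(a, a, p(c)))), p(p(m(p(a), a, p(c))))))  →  p(p(m(p(a), a, p(c))))   [R3 at 1]
4. p(p(m(p(a), a, p(c))))  →  p(p(a))   [R1 at 1.1]

p(p(a))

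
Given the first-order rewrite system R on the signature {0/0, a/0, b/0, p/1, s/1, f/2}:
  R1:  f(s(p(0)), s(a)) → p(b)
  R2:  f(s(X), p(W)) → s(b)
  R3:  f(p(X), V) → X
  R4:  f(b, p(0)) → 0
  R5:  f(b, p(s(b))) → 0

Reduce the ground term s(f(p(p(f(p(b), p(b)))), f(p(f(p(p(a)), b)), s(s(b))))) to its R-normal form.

1. s(f(p(p(f(p(b), p(b)))), f(p(f(p(p(a)), b)), s(s(b)))))  →  s(p(f(p(b), p(b))))   [R3 at 1]
2. s(p(f(p(b), p(b))))  →  s(p(b))   [R3 at 1.1]

s(p(b))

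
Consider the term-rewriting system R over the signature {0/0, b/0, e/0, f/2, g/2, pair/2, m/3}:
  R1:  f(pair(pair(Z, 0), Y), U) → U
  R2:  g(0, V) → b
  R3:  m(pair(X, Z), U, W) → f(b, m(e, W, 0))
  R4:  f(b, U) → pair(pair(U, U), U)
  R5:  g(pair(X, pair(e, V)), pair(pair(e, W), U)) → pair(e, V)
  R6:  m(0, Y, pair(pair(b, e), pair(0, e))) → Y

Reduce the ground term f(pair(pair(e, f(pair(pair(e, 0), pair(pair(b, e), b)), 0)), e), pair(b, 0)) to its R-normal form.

1. f(pair(pair(e, f(pair(pair(e, 0), pair(pair(b, e), b)), 0)), e), pair(b, 0))  →  f(pair(pair(e, 0), e), pair(b, 0))   [R1 at 1.1.2]
2. f(pair(pair(e, 0), e), pair(b, 0))  →  pair(b, 0)   [R1 at ε]

pair(b, 0)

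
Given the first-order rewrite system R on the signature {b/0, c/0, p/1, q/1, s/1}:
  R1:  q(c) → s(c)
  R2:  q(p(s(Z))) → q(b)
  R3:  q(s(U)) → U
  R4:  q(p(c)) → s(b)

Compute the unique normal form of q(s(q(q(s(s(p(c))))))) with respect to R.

1. q(s(q(q(s(s(p(c)))))))  →  q(q(s(s(p(c)))))   [R3 at ε]
2. q(q(s(s(p(c)))))  →  q(s(p(c)))   [R3 at 1]
3. q(s(p(c)))  →  p(c)   [R3 at ε]

p(c)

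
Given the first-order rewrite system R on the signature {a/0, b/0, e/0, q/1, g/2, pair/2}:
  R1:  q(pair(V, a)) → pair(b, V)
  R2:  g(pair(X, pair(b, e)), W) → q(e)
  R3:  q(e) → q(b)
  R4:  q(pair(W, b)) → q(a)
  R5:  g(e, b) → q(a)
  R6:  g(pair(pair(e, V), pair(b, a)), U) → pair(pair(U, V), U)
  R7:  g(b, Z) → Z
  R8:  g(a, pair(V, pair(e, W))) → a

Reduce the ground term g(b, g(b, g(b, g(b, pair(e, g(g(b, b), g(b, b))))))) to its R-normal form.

pair(e, b)

1. g(b, g(b, g(b, g(b, pair(e, g(g(b, b), g(b, b)))))))  →  g(b, g(b, g(b, pair(e, g(g(b, b), g(b, b))))))   [R7 at ε]
2. g(b, g(b, g(b, pair(e, g(g(b, b), g(b, b))))))  →  g(b, g(b, pair(e, g(g(b, b), g(b, b)))))   [R7 at ε]
3. g(b, g(b, pair(e, g(g(b, b), g(b, b)))))  →  g(b, pair(e, g(g(b, b), g(b, b))))   [R7 at ε]
4. g(b, pair(e, g(g(b, b), g(b, b))))  →  pair(e, g(g(b, b), g(b, b)))   [R7 at ε]
5. pair(e, g(g(b, b), g(b, b)))  →  pair(e, g(b, g(b, b)))   [R7 at 2.1]
6. pair(e, g(b, g(b, b)))  →  pair(e, g(b, b))   [R7 at 2]
7. pair(e, g(b, b))  →  pair(e, b)   [R7 at 2]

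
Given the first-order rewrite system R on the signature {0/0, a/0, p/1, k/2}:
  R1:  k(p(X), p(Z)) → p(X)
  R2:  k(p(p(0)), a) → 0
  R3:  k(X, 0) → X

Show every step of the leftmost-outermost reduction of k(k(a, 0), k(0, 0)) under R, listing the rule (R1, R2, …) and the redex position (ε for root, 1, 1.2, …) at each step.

a

1. k(k(a, 0), k(0, 0))  →  k(a, k(0, 0))   [R3 at 1]
2. k(a, k(0, 0))  →  k(a, 0)   [R3 at 2]
3. k(a, 0)  →  a   [R3 at ε]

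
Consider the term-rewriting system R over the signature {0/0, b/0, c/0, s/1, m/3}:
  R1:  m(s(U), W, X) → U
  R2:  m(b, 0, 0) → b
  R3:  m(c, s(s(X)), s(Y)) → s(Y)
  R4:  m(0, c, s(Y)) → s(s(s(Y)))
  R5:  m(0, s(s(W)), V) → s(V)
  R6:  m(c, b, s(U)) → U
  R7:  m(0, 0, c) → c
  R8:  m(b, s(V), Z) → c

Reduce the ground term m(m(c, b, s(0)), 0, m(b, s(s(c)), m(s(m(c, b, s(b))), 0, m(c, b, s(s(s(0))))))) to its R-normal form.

1. m(m(c, b, s(0)), 0, m(b, s(s(c)), m(s(m(c, b, s(b))), 0, m(c, b, s(s(s(0)))))))  →  m(0, 0, m(b, s(s(c)), m(s(m(c, b, s(b))), 0, m(c, b, s(s(s(0)))))))   [R6 at 1]
2. m(0, 0, m(b, s(s(c)), m(s(m(c, b, s(b))), 0, m(c, b, s(s(s(0)))))))  →  m(0, 0, c)   [R8 at 3]
3. m(0, 0, c)  →  c   [R7 at ε]

c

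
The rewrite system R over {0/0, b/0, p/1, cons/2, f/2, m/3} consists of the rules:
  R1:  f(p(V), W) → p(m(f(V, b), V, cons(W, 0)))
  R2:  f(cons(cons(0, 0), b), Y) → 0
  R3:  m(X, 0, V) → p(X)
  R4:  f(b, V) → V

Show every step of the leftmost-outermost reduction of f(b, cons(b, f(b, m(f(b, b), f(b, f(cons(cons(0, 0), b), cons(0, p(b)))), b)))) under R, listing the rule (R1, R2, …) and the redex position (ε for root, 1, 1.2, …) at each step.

cons(b, p(b))

1. f(b, cons(b, f(b, m(f(b, b), f(b, f(cons(cons(0, 0), b), cons(0, p(b)))), b))))  →  cons(b, f(b, m(f(b, b), f(b, f(cons(cons(0, 0), b), cons(0, p(b)))), b)))   [R4 at ε]
2. cons(b, f(b, m(f(b, b), f(b, f(cons(cons(0, 0), b), cons(0, p(b)))), b)))  →  cons(b, m(f(b, b), f(b, f(cons(cons(0, 0), b), cons(0, p(b)))), b))   [R4 at 2]
3. cons(b, m(f(b, b), f(b, f(cons(cons(0, 0), b), cons(0, p(b)))), b))  →  cons(b, m(b, f(b, f(cons(cons(0, 0), b), cons(0, p(b)))), b))   [R4 at 2.1]
4. cons(b, m(b, f(b, f(cons(cons(0, 0), b), cons(0, p(b)))), b))  →  cons(b, m(b, f(cons(cons(0, 0), b), cons(0, p(b))), b))   [R4 at 2.2]
5. cons(b, m(b, f(cons(cons(0, 0), b), cons(0, p(b))), b))  →  cons(b, m(b, 0, b))   [R2 at 2.2]
6. cons(b, m(b, 0, b))  →  cons(b, p(b))   [R3 at 2]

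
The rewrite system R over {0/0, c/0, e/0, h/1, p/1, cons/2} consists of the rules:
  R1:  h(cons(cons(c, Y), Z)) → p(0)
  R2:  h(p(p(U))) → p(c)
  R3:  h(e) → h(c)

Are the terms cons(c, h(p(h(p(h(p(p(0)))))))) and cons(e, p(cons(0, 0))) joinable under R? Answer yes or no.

no — NF(t₁) = cons(c, p(c)), NF(t₂) = cons(e, p(cons(0, 0)))

Reduce t₁ = cons(c, h(p(h(p(h(p(p(0)))))))):
1. cons(c, h(p(h(p(h(p(p(0))))))))  →  cons(c, h(p(h(p(p(c))))))   [R2 at 2.1.1.1.1]
2. cons(c, h(p(h(p(p(c))))))  →  cons(c, h(p(p(c))))   [R2 at 2.1.1]
3. cons(c, h(p(p(c))))  →  cons(c, p(c))   [R2 at 2]

Reduce t₂ = cons(e, p(cons(0, 0))):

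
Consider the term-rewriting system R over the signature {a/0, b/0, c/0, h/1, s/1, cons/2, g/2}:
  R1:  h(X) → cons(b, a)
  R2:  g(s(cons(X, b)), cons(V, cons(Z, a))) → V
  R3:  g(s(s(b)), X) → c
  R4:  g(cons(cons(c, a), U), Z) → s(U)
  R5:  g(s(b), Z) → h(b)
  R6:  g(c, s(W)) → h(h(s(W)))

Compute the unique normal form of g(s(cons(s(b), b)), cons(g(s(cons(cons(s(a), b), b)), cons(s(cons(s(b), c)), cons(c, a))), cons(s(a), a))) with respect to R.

s(cons(s(b), c))

1. g(s(cons(s(b), b)), cons(g(s(cons(cons(s(a), b), b)), cons(s(cons(s(b), c)), cons(c, a))), cons(s(a), a)))  →  g(s(cons(cons(s(a), b), b)), cons(s(cons(s(b), c)), cons(c, a)))   [R2 at ε]
2. g(s(cons(cons(s(a), b), b)), cons(s(cons(s(b), c)), cons(c, a)))  →  s(cons(s(b), c))   [R2 at ε]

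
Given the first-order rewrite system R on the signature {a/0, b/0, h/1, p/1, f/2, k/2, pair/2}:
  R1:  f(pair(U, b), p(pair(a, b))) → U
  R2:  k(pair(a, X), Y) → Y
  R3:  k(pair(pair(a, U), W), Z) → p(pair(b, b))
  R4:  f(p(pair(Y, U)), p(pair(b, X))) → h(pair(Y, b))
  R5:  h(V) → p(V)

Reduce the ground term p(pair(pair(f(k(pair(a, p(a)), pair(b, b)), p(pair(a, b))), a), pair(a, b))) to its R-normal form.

p(pair(pair(b, a), pair(a, b)))

1. p(pair(pair(f(k(pair(a, p(a)), pair(b, b)), p(pair(a, b))), a), pair(a, b)))  →  p(pair(pair(f(pair(b, b), p(pair(a, b))), a), pair(a, b)))   [R2 at 1.1.1.1]
2. p(pair(pair(f(pair(b, b), p(pair(a, b))), a), pair(a, b)))  →  p(pair(pair(b, a), pair(a, b)))   [R1 at 1.1.1]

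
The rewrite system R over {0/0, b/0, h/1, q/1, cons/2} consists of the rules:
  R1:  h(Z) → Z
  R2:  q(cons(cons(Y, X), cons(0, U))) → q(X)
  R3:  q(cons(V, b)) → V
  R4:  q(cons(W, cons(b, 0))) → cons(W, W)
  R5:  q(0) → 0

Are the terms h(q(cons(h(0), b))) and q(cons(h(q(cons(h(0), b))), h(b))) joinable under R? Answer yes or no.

yes — NF(t₁) = 0, NF(t₂) = 0

Reduce t₁ = h(q(cons(h(0), b))):
1. h(q(cons(h(0), b)))  →  q(cons(h(0), b))   [R1 at ε]
2. q(cons(h(0), b))  →  h(0)   [R3 at ε]
3. h(0)  →  0   [R1 at ε]

Reduce t₂ = q(cons(h(q(cons(h(0), b))), h(b))):
1. q(cons(h(q(cons(h(0), b))), h(b)))  →  q(cons(q(cons(h(0), b)), h(b)))   [R1 at 1.1]
2. q(cons(q(cons(h(0), b)), h(b)))  →  q(cons(h(0), h(b)))   [R3 at 1.1]
3. q(cons(h(0), h(b)))  →  q(cons(0, h(b)))   [R1 at 1.1]
4. q(cons(0, h(b)))  →  q(cons(0, b))   [R1 at 1.2]
5. q(cons(0, b))  →  0   [R3 at ε]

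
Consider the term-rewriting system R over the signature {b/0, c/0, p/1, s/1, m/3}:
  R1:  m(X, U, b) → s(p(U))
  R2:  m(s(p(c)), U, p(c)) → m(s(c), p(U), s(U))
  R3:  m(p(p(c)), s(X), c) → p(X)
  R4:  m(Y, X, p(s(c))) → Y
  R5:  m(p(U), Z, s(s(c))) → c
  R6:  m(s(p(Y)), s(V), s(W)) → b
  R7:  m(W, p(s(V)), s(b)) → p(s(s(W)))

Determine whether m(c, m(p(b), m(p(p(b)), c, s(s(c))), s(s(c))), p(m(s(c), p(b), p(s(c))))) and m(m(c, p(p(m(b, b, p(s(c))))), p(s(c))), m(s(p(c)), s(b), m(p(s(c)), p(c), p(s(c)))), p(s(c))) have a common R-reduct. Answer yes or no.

yes — NF(t₁) = c, NF(t₂) = c

Reduce t₁ = m(c, m(p(b), m(p(p(b)), c, s(s(c))), s(s(c))), p(m(s(c), p(b), p(s(c))))):
1. m(c, m(p(b), m(p(p(b)), c, s(s(c))), s(s(c))), p(m(s(c), p(b), p(s(c)))))  →  m(c, c, p(m(s(c), p(b), p(s(c)))))   [R5 at 2]
2. m(c, c, p(m(s(c), p(b), p(s(c)))))  →  m(c, c, p(s(c)))   [R4 at 3.1]
3. m(c, c, p(s(c)))  →  c   [R4 at ε]

Reduce t₂ = m(m(c, p(p(m(b, b, p(s(c))))), p(s(c))), m(s(p(c)), s(b), m(p(s(c)), p(c), p(s(c)))), p(s(c))):
1. m(m(c, p(p(m(b, b, p(s(c))))), p(s(c))), m(s(p(c)), s(b), m(p(s(c)), p(c), p(s(c)))), p(s(c)))  →  m(c, p(p(m(b, b, p(s(c))))), p(s(c)))   [R4 at ε]
2. m(c, p(p(m(b, b, p(s(c))))), p(s(c)))  →  c   [R4 at ε]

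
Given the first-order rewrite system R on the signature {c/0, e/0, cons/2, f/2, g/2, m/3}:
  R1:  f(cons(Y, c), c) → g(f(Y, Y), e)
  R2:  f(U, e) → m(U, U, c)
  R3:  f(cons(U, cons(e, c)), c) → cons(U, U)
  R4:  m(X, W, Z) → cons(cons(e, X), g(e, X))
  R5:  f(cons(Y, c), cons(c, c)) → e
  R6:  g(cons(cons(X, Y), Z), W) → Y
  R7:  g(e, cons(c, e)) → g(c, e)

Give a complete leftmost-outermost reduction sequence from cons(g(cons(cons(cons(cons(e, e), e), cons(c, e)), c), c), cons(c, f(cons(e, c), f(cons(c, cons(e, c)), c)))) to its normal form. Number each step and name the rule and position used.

1. cons(g(cons(cons(cons(cons(e, e), e), cons(c, e)), c), c), cons(c, f(cons(e, c), f(cons(c, cons(e, c)), c))))  →  cons(cons(c, e), cons(c, f(cons(e, c), f(cons(c, cons(e, c)), c))))   [R6 at 1]
2. cons(cons(c, e), cons(c, f(cons(e, c), f(cons(c, cons(e, c)), c))))  →  cons(cons(c, e), cons(c, f(cons(e, c), cons(c, c))))   [R3 at 2.2.2]
3. cons(cons(c, e), cons(c, f(cons(e, c), cons(c, c))))  →  cons(cons(c, e), cons(c, e))   [R5 at 2.2]

cons(cons(c, e), cons(c, e))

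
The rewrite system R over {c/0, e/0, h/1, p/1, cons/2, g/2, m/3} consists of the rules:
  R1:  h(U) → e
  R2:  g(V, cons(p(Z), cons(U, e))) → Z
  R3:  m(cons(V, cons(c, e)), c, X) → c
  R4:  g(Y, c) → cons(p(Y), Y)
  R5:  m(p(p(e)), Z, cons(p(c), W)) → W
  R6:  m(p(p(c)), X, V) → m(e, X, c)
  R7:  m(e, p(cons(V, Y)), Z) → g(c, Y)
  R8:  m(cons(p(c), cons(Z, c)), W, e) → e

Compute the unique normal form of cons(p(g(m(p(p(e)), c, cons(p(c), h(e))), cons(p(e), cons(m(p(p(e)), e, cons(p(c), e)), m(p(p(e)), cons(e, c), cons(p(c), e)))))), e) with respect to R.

1. cons(p(g(m(p(p(e)), c, cons(p(c), h(e))), cons(p(e), cons(m(p(p(e)), e, cons(p(c), e)), m(p(p(e)), cons(e, c), cons(p(c), e)))))), e)  →  cons(p(g(h(e), cons(p(e), cons(m(p(p(e)), e, cons(p(c), e)), m(p(p(e)), cons(e, c), cons(p(c), e)))))), e)   [R5 at 1.1.1]
2. cons(p(g(h(e), cons(p(e), cons(m(p(p(e)), e, cons(p(c), e)), m(p(p(e)), cons(e, c), cons(p(c), e)))))), e)  →  cons(p(g(e, cons(p(e), cons(m(p(p(e)), e, cons(p(c), e)), m(p(p(e)), cons(e, c), cons(p(c), e)))))), e)   [R1 at 1.1.1]
3. cons(p(g(e, cons(p(e), cons(m(p(p(e)), e, cons(p(c), e)), m(p(p(e)), cons(e, c), cons(p(c), e)))))), e)  →  cons(p(g(e, cons(p(e), cons(e, m(p(p(e)), cons(e, c), cons(p(c), e)))))), e)   [R5 at 1.1.2.2.1]
4. cons(p(g(e, cons(p(e), cons(e, m(p(p(e)), cons(e, c), cons(p(c), e)))))), e)  →  cons(p(g(e, cons(p(e), cons(e, e)))), e)   [R5 at 1.1.2.2.2]
5. cons(p(g(e, cons(p(e), cons(e, e)))), e)  →  cons(p(e), e)   [R2 at 1.1]

cons(p(e), e)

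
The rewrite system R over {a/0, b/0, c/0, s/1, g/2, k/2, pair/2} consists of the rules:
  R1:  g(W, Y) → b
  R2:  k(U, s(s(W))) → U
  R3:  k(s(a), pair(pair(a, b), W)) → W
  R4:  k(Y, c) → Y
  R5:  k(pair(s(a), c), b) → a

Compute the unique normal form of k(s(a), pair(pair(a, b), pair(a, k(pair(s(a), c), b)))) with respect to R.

pair(a, a)

1. k(s(a), pair(pair(a, b), pair(a, k(pair(s(a), c), b))))  →  pair(a, k(pair(s(a), c), b))   [R3 at ε]
2. pair(a, k(pair(s(a), c), b))  →  pair(a, a)   [R5 at 2]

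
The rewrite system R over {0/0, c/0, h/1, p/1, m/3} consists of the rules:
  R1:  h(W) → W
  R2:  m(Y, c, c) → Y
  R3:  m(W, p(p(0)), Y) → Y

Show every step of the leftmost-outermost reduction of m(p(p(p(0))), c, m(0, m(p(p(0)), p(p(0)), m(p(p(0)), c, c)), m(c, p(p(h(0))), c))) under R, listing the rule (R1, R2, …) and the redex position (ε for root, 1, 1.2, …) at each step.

1. m(p(p(p(0))), c, m(0, m(p(p(0)), p(p(0)), m(p(p(0)), c, c)), m(c, p(p(h(0))), c)))  →  m(p(p(p(0))), c, m(0, m(p(p(0)), c, c), m(c, p(p(h(0))), c)))   [R3 at 3.2]
2. m(p(p(p(0))), c, m(0, m(p(p(0)), c, c), m(c, p(p(h(0))), c)))  →  m(p(p(p(0))), c, m(0, p(p(0)), m(c, p(p(h(0))), c)))   [R2 at 3.2]
3. m(p(p(p(0))), c, m(0, p(p(0)), m(c, p(p(h(0))), c)))  →  m(p(p(p(0))), c, m(c, p(p(h(0))), c))   [R3 at 3]
4. m(p(p(p(0))), c, m(c, p(p(h(0))), c))  →  m(p(p(p(0))), c, m(c, p(p(0)), c))   [R1 at 3.2.1.1]
5. m(p(p(p(0))), c, m(c, p(p(0)), c))  →  m(p(p(p(0))), c, c)   [R3 at 3]
6. m(p(p(p(0))), c, c)  →  p(p(p(0)))   [R2 at ε]

p(p(p(0)))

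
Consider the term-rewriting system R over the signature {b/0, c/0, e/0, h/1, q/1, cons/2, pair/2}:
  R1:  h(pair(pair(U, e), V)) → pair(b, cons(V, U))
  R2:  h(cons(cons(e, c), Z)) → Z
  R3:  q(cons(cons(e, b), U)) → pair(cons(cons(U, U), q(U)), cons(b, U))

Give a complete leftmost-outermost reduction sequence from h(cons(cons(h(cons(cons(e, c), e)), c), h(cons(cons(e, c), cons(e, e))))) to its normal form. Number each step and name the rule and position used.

cons(e, e)

1. h(cons(cons(h(cons(cons(e, c), e)), c), h(cons(cons(e, c), cons(e, e)))))  →  h(cons(cons(e, c), h(cons(cons(e, c), cons(e, e)))))   [R2 at 1.1.1]
2. h(cons(cons(e, c), h(cons(cons(e, c), cons(e, e)))))  →  h(cons(cons(e, c), cons(e, e)))   [R2 at ε]
3. h(cons(cons(e, c), cons(e, e)))  →  cons(e, e)   [R2 at ε]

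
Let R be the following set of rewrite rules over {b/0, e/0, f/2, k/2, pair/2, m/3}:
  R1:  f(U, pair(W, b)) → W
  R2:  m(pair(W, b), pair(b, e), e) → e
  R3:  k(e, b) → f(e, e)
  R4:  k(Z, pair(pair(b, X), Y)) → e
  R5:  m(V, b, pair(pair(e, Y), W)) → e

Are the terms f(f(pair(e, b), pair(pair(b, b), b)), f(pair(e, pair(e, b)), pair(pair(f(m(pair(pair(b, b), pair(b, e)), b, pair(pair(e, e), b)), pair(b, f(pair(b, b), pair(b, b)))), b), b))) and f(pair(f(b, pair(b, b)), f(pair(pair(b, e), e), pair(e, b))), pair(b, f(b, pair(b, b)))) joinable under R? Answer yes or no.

Reduce t₁ = f(f(pair(e, b), pair(pair(b, b), b)), f(pair(e, pair(e, b)), pair(pair(f(m(pair(pair(b, b), pair(b, e)), b, pair(pair(e, e), b)), pair(b, f(pair(b, b), pair(b, b)))), b), b))):
1. f(f(pair(e, b), pair(pair(b, b), b)), f(pair(e, pair(e, b)), pair(pair(f(m(pair(pair(b, b), pair(b, e)), b, pair(pair(e, e), b)), pair(b, f(pair(b, b), pair(b, b)))), b), b)))  →  f(pair(b, b), f(pair(e, pair(e, b)), pair(pair(f(m(pair(pair(b, b), pair(b, e)), b, pair(pair(e, e), b)), pair(b, f(pair(b, b), pair(b, b)))), b), b)))   [R1 at 1]
2. f(pair(b, b), f(pair(e, pair(e, b)), pair(pair(f(m(pair(pair(b, b), pair(b, e)), b, pair(pair(e, e), b)), pair(b, f(pair(b, b), pair(b, b)))), b), b)))  →  f(pair(b, b), pair(f(m(pair(pair(b, b), pair(b, e)), b, pair(pair(e, e), b)), pair(b, f(pair(b, b), pair(b, b)))), b))   [R1 at 2]
3. f(pair(b, b), pair(f(m(pair(pair(b, b), pair(b, e)), b, pair(pair(e, e), b)), pair(b, f(pair(b, b), pair(b, b)))), b))  →  f(m(pair(pair(b, b), pair(b, e)), b, pair(pair(e, e), b)), pair(b, f(pair(b, b), pair(b, b))))   [R1 at ε]
4. f(m(pair(pair(b, b), pair(b, e)), b, pair(pair(e, e), b)), pair(b, f(pair(b, b), pair(b, b))))  →  f(e, pair(b, f(pair(b, b), pair(b, b))))   [R5 at 1]
5. f(e, pair(b, f(pair(b, b), pair(b, b))))  →  f(e, pair(b, b))   [R1 at 2.2]
6. f(e, pair(b, b))  →  b   [R1 at ε]

Reduce t₂ = f(pair(f(b, pair(b, b)), f(pair(pair(b, e), e), pair(e, b))), pair(b, f(b, pair(b, b)))):
1. f(pair(f(b, pair(b, b)), f(pair(pair(b, e), e), pair(e, b))), pair(b, f(b, pair(b, b))))  →  f(pair(b, f(pair(pair(b, e), e), pair(e, b))), pair(b, f(b, pair(b, b))))   [R1 at 1.1]
2. f(pair(b, f(pair(pair(b, e), e), pair(e, b))), pair(b, f(b, pair(b, b))))  →  f(pair(b, e), pair(b, f(b, pair(b, b))))   [R1 at 1.2]
3. f(pair(b, e), pair(b, f(b, pair(b, b))))  →  f(pair(b, e), pair(b, b))   [R1 at 2.2]
4. f(pair(b, e), pair(b, b))  →  b   [R1 at ε]

yes — NF(t₁) = b, NF(t₂) = b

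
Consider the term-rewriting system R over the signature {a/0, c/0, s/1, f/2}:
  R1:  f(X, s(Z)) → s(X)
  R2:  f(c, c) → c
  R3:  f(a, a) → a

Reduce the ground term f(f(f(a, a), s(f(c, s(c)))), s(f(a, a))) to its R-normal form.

s(s(a))

1. f(f(f(a, a), s(f(c, s(c)))), s(f(a, a)))  →  s(f(f(a, a), s(f(c, s(c)))))   [R1 at ε]
2. s(f(f(a, a), s(f(c, s(c)))))  →  s(s(f(a, a)))   [R1 at 1]
3. s(s(f(a, a)))  →  s(s(a))   [R3 at 1.1]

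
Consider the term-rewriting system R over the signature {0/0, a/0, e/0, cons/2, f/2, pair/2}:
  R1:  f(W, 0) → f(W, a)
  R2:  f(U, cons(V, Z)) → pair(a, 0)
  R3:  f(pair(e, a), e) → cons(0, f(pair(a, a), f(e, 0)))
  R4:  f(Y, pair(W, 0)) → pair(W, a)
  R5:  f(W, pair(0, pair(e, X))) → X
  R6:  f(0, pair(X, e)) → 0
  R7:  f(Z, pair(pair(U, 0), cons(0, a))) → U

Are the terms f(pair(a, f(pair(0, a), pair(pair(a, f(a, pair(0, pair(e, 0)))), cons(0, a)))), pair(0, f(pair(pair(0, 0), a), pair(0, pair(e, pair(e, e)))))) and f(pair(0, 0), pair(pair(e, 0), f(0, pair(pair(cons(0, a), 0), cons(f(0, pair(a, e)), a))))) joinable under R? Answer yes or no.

Reduce t₁ = f(pair(a, f(pair(0, a), pair(pair(a, f(a, pair(0, pair(e, 0)))), cons(0, a)))), pair(0, f(pair(pair(0, 0), a), pair(0, pair(e, pair(e, e)))))):
1. f(pair(a, f(pair(0, a), pair(pair(a, f(a, pair(0, pair(e, 0)))), cons(0, a)))), pair(0, f(pair(pair(0, 0), a), pair(0, pair(e, pair(e, e))))))  →  f(pair(a, f(pair(0, a), pair(pair(a, 0), cons(0, a)))), pair(0, f(pair(pair(0, 0), a), pair(0, pair(e, pair(e, e))))))   [R5 at 1.2.2.1.2]
2. f(pair(a, f(pair(0, a), pair(pair(a, 0), cons(0, a)))), pair(0, f(pair(pair(0, 0), a), pair(0, pair(e, pair(e, e))))))  →  f(pair(a, a), pair(0, f(pair(pair(0, 0), a), pair(0, pair(e, pair(e, e))))))   [R7 at 1.2]
3. f(pair(a, a), pair(0, f(pair(pair(0, 0), a), pair(0, pair(e, pair(e, e))))))  →  f(pair(a, a), pair(0, pair(e, e)))   [R5 at 2.2]
4. f(pair(a, a), pair(0, pair(e, e)))  →  e   [R5 at ε]

Reduce t₂ = f(pair(0, 0), pair(pair(e, 0), f(0, pair(pair(cons(0, a), 0), cons(f(0, pair(a, e)), a))))):
1. f(pair(0, 0), pair(pair(e, 0), f(0, pair(pair(cons(0, a), 0), cons(f(0, pair(a, e)), a)))))  →  f(pair(0, 0), pair(pair(e, 0), f(0, pair(pair(cons(0, a), 0), cons(0, a)))))   [R6 at 2.2.2.2.1]
2. f(pair(0, 0), pair(pair(e, 0), f(0, pair(pair(cons(0, a), 0), cons(0, a)))))  →  f(pair(0, 0), pair(pair(e, 0), cons(0, a)))   [R7 at 2.2]
3. f(pair(0, 0), pair(pair(e, 0), cons(0, a)))  →  e   [R7 at ε]

yes — NF(t₁) = e, NF(t₂) = e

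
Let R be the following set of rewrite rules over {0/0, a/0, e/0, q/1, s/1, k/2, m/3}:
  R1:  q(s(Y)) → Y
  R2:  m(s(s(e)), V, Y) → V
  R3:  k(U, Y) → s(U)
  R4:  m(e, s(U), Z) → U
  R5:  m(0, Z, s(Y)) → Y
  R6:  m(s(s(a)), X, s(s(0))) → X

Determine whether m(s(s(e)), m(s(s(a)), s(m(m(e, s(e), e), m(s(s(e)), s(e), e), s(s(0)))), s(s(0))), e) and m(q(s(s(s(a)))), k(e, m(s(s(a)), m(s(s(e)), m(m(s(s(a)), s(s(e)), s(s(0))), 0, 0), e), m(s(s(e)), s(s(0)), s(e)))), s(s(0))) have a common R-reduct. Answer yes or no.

yes — NF(t₁) = s(e), NF(t₂) = s(e)

Reduce t₁ = m(s(s(e)), m(s(s(a)), s(m(m(e, s(e), e), m(s(s(e)), s(e), e), s(s(0)))), s(s(0))), e):
1. m(s(s(e)), m(s(s(a)), s(m(m(e, s(e), e), m(s(s(e)), s(e), e), s(s(0)))), s(s(0))), e)  →  m(s(s(a)), s(m(m(e, s(e), e), m(s(s(e)), s(e), e), s(s(0)))), s(s(0)))   [R2 at ε]
2. m(s(s(a)), s(m(m(e, s(e), e), m(s(s(e)), s(e), e), s(s(0)))), s(s(0)))  →  s(m(m(e, s(e), e), m(s(s(e)), s(e), e), s(s(0))))   [R6 at ε]
3. s(m(m(e, s(e), e), m(s(s(e)), s(e), e), s(s(0))))  →  s(m(e, m(s(s(e)), s(e), e), s(s(0))))   [R4 at 1.1]
4. s(m(e, m(s(s(e)), s(e), e), s(s(0))))  →  s(m(e, s(e), s(s(0))))   [R2 at 1.2]
5. s(m(e, s(e), s(s(0))))  →  s(e)   [R4 at 1]

Reduce t₂ = m(q(s(s(s(a)))), k(e, m(s(s(a)), m(s(s(e)), m(m(s(s(a)), s(s(e)), s(s(0))), 0, 0), e), m(s(s(e)), s(s(0)), s(e)))), s(s(0))):
1. m(q(s(s(s(a)))), k(e, m(s(s(a)), m(s(s(e)), m(m(s(s(a)), s(s(e)), s(s(0))), 0, 0), e), m(s(s(e)), s(s(0)), s(e)))), s(s(0)))  →  m(s(s(a)), k(e, m(s(s(a)), m(s(s(e)), m(m(s(s(a)), s(s(e)), s(s(0))), 0, 0), e), m(s(s(e)), s(s(0)), s(e)))), s(s(0)))   [R1 at 1]
2. m(s(s(a)), k(e, m(s(s(a)), m(s(s(e)), m(m(s(s(a)), s(s(e)), s(s(0))), 0, 0), e), m(s(s(e)), s(s(0)), s(e)))), s(s(0)))  →  k(e, m(s(s(a)), m(s(s(e)), m(m(s(s(a)), s(s(e)), s(s(0))), 0, 0), e), m(s(s(e)), s(s(0)), s(e))))   [R6 at ε]
3. k(e, m(s(s(a)), m(s(s(e)), m(m(s(s(a)), s(s(e)), s(s(0))), 0, 0), e), m(s(s(e)), s(s(0)), s(e))))  →  s(e)   [R3 at ε]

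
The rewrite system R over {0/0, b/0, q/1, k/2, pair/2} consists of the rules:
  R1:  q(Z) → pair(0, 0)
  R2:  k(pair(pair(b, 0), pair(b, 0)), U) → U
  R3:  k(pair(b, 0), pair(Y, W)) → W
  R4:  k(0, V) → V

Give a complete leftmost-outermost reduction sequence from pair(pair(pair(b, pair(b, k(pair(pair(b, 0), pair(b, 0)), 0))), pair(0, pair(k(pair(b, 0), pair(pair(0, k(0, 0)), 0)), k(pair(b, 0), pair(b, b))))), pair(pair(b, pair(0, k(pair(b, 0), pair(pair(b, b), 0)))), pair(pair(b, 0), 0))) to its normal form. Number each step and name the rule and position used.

pair(pair(pair(b, pair(b, 0)), pair(0, pair(0, b))), pair(pair(b, pair(0, 0)), pair(pair(b, 0), 0)))

1. pair(pair(pair(b, pair(b, k(pair(pair(b, 0), pair(b, 0)), 0))), pair(0, pair(k(pair(b, 0), pair(pair(0, k(0, 0)), 0)), k(pair(b, 0), pair(b, b))))), pair(pair(b, pair(0, k(pair(b, 0), pair(pair(b, b), 0)))), pair(pair(b, 0), 0)))  →  pair(pair(pair(b, pair(b, 0)), pair(0, pair(k(pair(b, 0), pair(pair(0, k(0, 0)), 0)), k(pair(b, 0), pair(b, b))))), pair(pair(b, pair(0, k(pair(b, 0), pair(pair(b, b), 0)))), pair(pair(b, 0), 0)))   [R2 at 1.1.2.2]
2. pair(pair(pair(b, pair(b, 0)), pair(0, pair(k(pair(b, 0), pair(pair(0, k(0, 0)), 0)), k(pair(b, 0), pair(b, b))))), pair(pair(b, pair(0, k(pair(b, 0), pair(pair(b, b), 0)))), pair(pair(b, 0), 0)))  →  pair(pair(pair(b, pair(b, 0)), pair(0, pair(0, k(pair(b, 0), pair(b, b))))), pair(pair(b, pair(0, k(pair(b, 0), pair(pair(b, b), 0)))), pair(pair(b, 0), 0)))   [R3 at 1.2.2.1]
3. pair(pair(pair(b, pair(b, 0)), pair(0, pair(0, k(pair(b, 0), pair(b, b))))), pair(pair(b, pair(0, k(pair(b, 0), pair(pair(b, b), 0)))), pair(pair(b, 0), 0)))  →  pair(pair(pair(b, pair(b, 0)), pair(0, pair(0, b))), pair(pair(b, pair(0, k(pair(b, 0), pair(pair(b, b), 0)))), pair(pair(b, 0), 0)))   [R3 at 1.2.2.2]
4. pair(pair(pair(b, pair(b, 0)), pair(0, pair(0, b))), pair(pair(b, pair(0, k(pair(b, 0), pair(pair(b, b), 0)))), pair(pair(b, 0), 0)))  →  pair(pair(pair(b, pair(b, 0)), pair(0, pair(0, b))), pair(pair(b, pair(0, 0)), pair(pair(b, 0), 0)))   [R3 at 2.1.2.2]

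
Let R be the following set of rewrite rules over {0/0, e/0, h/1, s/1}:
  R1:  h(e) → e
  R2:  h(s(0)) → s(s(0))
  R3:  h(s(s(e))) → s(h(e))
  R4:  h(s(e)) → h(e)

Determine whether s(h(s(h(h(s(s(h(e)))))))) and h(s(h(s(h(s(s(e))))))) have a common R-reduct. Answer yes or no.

Reduce t₁ = s(h(s(h(h(s(s(h(e)))))))):
1. s(h(s(h(h(s(s(h(e))))))))  →  s(h(s(h(h(s(s(e)))))))   [R1 at 1.1.1.1.1.1.1]
2. s(h(s(h(h(s(s(e)))))))  →  s(h(s(h(s(h(e))))))   [R3 at 1.1.1.1]
3. s(h(s(h(s(h(e))))))  →  s(h(s(h(s(e)))))   [R1 at 1.1.1.1.1]
4. s(h(s(h(s(e)))))  →  s(h(s(h(e))))   [R4 at 1.1.1]
5. s(h(s(h(e))))  →  s(h(s(e)))   [R1 at 1.1.1]
6. s(h(s(e)))  →  s(h(e))   [R4 at 1]
7. s(h(e))  →  s(e)   [R1 at 1]

Reduce t₂ = h(s(h(s(h(s(s(e))))))):
1. h(s(h(s(h(s(s(e)))))))  →  h(s(h(s(s(h(e))))))   [R3 at 1.1.1.1]
2. h(s(h(s(s(h(e))))))  →  h(s(h(s(s(e)))))   [R1 at 1.1.1.1.1]
3. h(s(h(s(s(e)))))  →  h(s(s(h(e))))   [R3 at 1.1]
4. h(s(s(h(e))))  →  h(s(s(e)))   [R1 at 1.1.1]
5. h(s(s(e)))  →  s(h(e))   [R3 at ε]
6. s(h(e))  →  s(e)   [R1 at 1]

yes — NF(t₁) = s(e), NF(t₂) = s(e)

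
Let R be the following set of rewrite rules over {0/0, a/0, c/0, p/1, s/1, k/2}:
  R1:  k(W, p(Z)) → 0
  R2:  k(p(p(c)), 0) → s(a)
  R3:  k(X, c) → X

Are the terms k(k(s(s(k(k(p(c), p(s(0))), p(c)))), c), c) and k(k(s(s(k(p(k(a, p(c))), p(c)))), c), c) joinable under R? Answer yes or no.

Reduce t₁ = k(k(s(s(k(k(p(c), p(s(0))), p(c)))), c), c):
1. k(k(s(s(k(k(p(c), p(s(0))), p(c)))), c), c)  →  k(s(s(k(k(p(c), p(s(0))), p(c)))), c)   [R3 at ε]
2. k(s(s(k(k(p(c), p(s(0))), p(c)))), c)  →  s(s(k(k(p(c), p(s(0))), p(c))))   [R3 at ε]
3. s(s(k(k(p(c), p(s(0))), p(c))))  →  s(s(0))   [R1 at 1.1]

Reduce t₂ = k(k(s(s(k(p(k(a, p(c))), p(c)))), c), c):
1. k(k(s(s(k(p(k(a, p(c))), p(c)))), c), c)  →  k(s(s(k(p(k(a, p(c))), p(c)))), c)   [R3 at ε]
2. k(s(s(k(p(k(a, p(c))), p(c)))), c)  →  s(s(k(p(k(a, p(c))), p(c))))   [R3 at ε]
3. s(s(k(p(k(a, p(c))), p(c))))  →  s(s(0))   [R1 at 1.1]

yes — NF(t₁) = s(s(0)), NF(t₂) = s(s(0))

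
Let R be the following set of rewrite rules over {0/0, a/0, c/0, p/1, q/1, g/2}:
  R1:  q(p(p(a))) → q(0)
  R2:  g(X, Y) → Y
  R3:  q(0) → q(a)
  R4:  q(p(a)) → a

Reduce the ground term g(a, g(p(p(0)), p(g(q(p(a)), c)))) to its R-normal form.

1. g(a, g(p(p(0)), p(g(q(p(a)), c))))  →  g(p(p(0)), p(g(q(p(a)), c)))   [R2 at ε]
2. g(p(p(0)), p(g(q(p(a)), c)))  →  p(g(q(p(a)), c))   [R2 at ε]
3. p(g(q(p(a)), c))  →  p(c)   [R2 at 1]

p(c)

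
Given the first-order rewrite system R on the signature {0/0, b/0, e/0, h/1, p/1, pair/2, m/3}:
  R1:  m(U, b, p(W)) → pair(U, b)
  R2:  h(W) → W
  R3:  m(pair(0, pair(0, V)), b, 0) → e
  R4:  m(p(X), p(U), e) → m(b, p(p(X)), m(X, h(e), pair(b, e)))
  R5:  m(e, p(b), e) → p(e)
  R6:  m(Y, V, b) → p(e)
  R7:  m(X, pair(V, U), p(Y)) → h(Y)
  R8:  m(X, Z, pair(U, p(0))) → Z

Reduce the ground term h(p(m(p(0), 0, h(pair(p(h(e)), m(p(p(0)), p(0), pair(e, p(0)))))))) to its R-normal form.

1. h(p(m(p(0), 0, h(pair(p(h(e)), m(p(p(0)), p(0), pair(e, p(0))))))))  →  p(m(p(0), 0, h(pair(p(h(e)), m(p(p(0)), p(0), pair(e, p(0)))))))   [R2 at ε]
2. p(m(p(0), 0, h(pair(p(h(e)), m(p(p(0)), p(0), pair(e, p(0)))))))  →  p(m(p(0), 0, pair(p(h(e)), m(p(p(0)), p(0), pair(e, p(0))))))   [R2 at 1.3]
3. p(m(p(0), 0, pair(p(h(e)), m(p(p(0)), p(0), pair(e, p(0))))))  →  p(m(p(0), 0, pair(p(e), m(p(p(0)), p(0), pair(e, p(0))))))   [R2 at 1.3.1.1]
4. p(m(p(0), 0, pair(p(e), m(p(p(0)), p(0), pair(e, p(0))))))  →  p(m(p(0), 0, pair(p(e), p(0))))   [R8 at 1.3.2]
5. p(m(p(0), 0, pair(p(e), p(0))))  →  p(0)   [R8 at 1]

p(0)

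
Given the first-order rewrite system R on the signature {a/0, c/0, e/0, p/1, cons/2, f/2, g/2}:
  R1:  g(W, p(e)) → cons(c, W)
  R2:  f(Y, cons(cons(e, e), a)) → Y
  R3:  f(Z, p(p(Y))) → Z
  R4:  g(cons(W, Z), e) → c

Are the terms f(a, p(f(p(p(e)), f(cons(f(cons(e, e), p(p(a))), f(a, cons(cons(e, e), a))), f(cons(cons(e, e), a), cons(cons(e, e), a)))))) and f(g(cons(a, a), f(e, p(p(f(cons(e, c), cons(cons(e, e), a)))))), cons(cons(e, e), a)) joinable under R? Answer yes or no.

no — NF(t₁) = a, NF(t₂) = c

Reduce t₁ = f(a, p(f(p(p(e)), f(cons(f(cons(e, e), p(p(a))), f(a, cons(cons(e, e), a))), f(cons(cons(e, e), a), cons(cons(e, e), a)))))):
1. f(a, p(f(p(p(e)), f(cons(f(cons(e, e), p(p(a))), f(a, cons(cons(e, e), a))), f(cons(cons(e, e), a), cons(cons(e, e), a))))))  →  f(a, p(f(p(p(e)), f(cons(cons(e, e), f(a, cons(cons(e, e), a))), f(cons(cons(e, e), a), cons(cons(e, e), a))))))   [R3 at 2.1.2.1.1]
2. f(a, p(f(p(p(e)), f(cons(cons(e, e), f(a, cons(cons(e, e), a))), f(cons(cons(e, e), a), cons(cons(e, e), a))))))  →  f(a, p(f(p(p(e)), f(cons(cons(e, e), a), f(cons(cons(e, e), a), cons(cons(e, e), a))))))   [R2 at 2.1.2.1.2]
3. f(a, p(f(p(p(e)), f(cons(cons(e, e), a), f(cons(cons(e, e), a), cons(cons(e, e), a))))))  →  f(a, p(f(p(p(e)), f(cons(cons(e, e), a), cons(cons(e, e), a)))))   [R2 at 2.1.2.2]
4. f(a, p(f(p(p(e)), f(cons(cons(e, e), a), cons(cons(e, e), a)))))  →  f(a, p(f(p(p(e)), cons(cons(e, e), a))))   [R2 at 2.1.2]
5. f(a, p(f(p(p(e)), cons(cons(e, e), a))))  →  f(a, p(p(p(e))))   [R2 at 2.1]
6. f(a, p(p(p(e))))  →  a   [R3 at ε]

Reduce t₂ = f(g(cons(a, a), f(e, p(p(f(cons(e, c), cons(cons(e, e), a)))))), cons(cons(e, e), a)):
1. f(g(cons(a, a), f(e, p(p(f(cons(e, c), cons(cons(e, e), a)))))), cons(cons(e, e), a))  →  g(cons(a, a), f(e, p(p(f(cons(e, c), cons(cons(e, e), a))))))   [R2 at ε]
2. g(cons(a, a), f(e, p(p(f(cons(e, c), cons(cons(e, e), a))))))  →  g(cons(a, a), e)   [R3 at 2]
3. g(cons(a, a), e)  →  c   [R4 at ε]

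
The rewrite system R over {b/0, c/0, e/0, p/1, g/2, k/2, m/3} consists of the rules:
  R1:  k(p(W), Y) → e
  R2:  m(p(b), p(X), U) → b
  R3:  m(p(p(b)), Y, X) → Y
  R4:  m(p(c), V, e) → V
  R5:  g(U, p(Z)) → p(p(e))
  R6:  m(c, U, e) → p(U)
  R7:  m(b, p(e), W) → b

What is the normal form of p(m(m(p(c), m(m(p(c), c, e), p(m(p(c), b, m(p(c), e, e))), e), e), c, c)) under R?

p(c)

1. p(m(m(p(c), m(m(p(c), c, e), p(m(p(c), b, m(p(c), e, e))), e), e), c, c))  →  p(m(m(m(p(c), c, e), p(m(p(c), b, m(p(c), e, e))), e), c, c))   [R4 at 1.1]
2. p(m(m(m(p(c), c, e), p(m(p(c), b, m(p(c), e, e))), e), c, c))  →  p(m(m(c, p(m(p(c), b, m(p(c), e, e))), e), c, c))   [R4 at 1.1.1]
3. p(m(m(c, p(m(p(c), b, m(p(c), e, e))), e), c, c))  →  p(m(p(p(m(p(c), b, m(p(c), e, e)))), c, c))   [R6 at 1.1]
4. p(m(p(p(m(p(c), b, m(p(c), e, e)))), c, c))  →  p(m(p(p(m(p(c), b, e))), c, c))   [R4 at 1.1.1.1.3]
5. p(m(p(p(m(p(c), b, e))), c, c))  →  p(m(p(p(b)), c, c))   [R4 at 1.1.1.1]
6. p(m(p(p(b)), c, c))  →  p(c)   [R3 at 1]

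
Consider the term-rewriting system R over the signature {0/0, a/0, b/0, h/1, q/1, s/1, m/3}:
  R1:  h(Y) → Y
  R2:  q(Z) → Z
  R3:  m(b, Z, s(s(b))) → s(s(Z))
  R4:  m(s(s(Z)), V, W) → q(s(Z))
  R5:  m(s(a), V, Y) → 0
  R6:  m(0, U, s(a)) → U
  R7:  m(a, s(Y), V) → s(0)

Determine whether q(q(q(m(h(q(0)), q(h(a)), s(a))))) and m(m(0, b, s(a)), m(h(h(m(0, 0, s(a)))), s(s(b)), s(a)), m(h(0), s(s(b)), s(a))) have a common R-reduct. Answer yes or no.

no — NF(t₁) = a, NF(t₂) = s(s(s(s(b))))

Reduce t₁ = q(q(q(m(h(q(0)), q(h(a)), s(a))))):
1. q(q(q(m(h(q(0)), q(h(a)), s(a)))))  →  q(q(m(h(q(0)), q(h(a)), s(a))))   [R2 at ε]
2. q(q(m(h(q(0)), q(h(a)), s(a))))  →  q(m(h(q(0)), q(h(a)), s(a)))   [R2 at ε]
3. q(m(h(q(0)), q(h(a)), s(a)))  →  m(h(q(0)), q(h(a)), s(a))   [R2 at ε]
4. m(h(q(0)), q(h(a)), s(a))  →  m(q(0), q(h(a)), s(a))   [R1 at 1]
5. m(q(0), q(h(a)), s(a))  →  m(0, q(h(a)), s(a))   [R2 at 1]
6. m(0, q(h(a)), s(a))  →  q(h(a))   [R6 at ε]
7. q(h(a))  →  h(a)   [R2 at ε]
8. h(a)  →  a   [R1 at ε]

Reduce t₂ = m(m(0, b, s(a)), m(h(h(m(0, 0, s(a)))), s(s(b)), s(a)), m(h(0), s(s(b)), s(a))):
1. m(m(0, b, s(a)), m(h(h(m(0, 0, s(a)))), s(s(b)), s(a)), m(h(0), s(s(b)), s(a)))  →  m(b, m(h(h(m(0, 0, s(a)))), s(s(b)), s(a)), m(h(0), s(s(b)), s(a)))   [R6 at 1]
2. m(b, m(h(h(m(0, 0, s(a)))), s(s(b)), s(a)), m(h(0), s(s(b)), s(a)))  →  m(b, m(h(m(0, 0, s(a))), s(s(b)), s(a)), m(h(0), s(s(b)), s(a)))   [R1 at 2.1]
3. m(b, m(h(m(0, 0, s(a))), s(s(b)), s(a)), m(h(0), s(s(b)), s(a)))  →  m(b, m(m(0, 0, s(a)), s(s(b)), s(a)), m(h(0), s(s(b)), s(a)))   [R1 at 2.1]
4. m(b, m(m(0, 0, s(a)), s(s(b)), s(a)), m(h(0), s(s(b)), s(a)))  →  m(b, m(0, s(s(b)), s(a)), m(h(0), s(s(b)), s(a)))   [R6 at 2.1]
5. m(b, m(0, s(s(b)), s(a)), m(h(0), s(s(b)), s(a)))  →  m(b, s(s(b)), m(h(0), s(s(b)), s(a)))   [R6 at 2]
6. m(b, s(s(b)), m(h(0), s(s(b)), s(a)))  →  m(b, s(s(b)), m(0, s(s(b)), s(a)))   [R1 at 3.1]
7. m(b, s(s(b)), m(0, s(s(b)), s(a)))  →  m(b, s(s(b)), s(s(b)))   [R6 at 3]
8. m(b, s(s(b)), s(s(b)))  →  s(s(s(s(b))))   [R3 at ε]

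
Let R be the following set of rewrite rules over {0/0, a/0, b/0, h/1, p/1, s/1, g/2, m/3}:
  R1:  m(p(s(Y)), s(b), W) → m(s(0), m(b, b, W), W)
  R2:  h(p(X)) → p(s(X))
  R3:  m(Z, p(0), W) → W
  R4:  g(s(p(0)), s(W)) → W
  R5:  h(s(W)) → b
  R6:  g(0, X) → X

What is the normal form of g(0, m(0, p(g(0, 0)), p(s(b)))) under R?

1. g(0, m(0, p(g(0, 0)), p(s(b))))  →  m(0, p(g(0, 0)), p(s(b)))   [R6 at ε]
2. m(0, p(g(0, 0)), p(s(b)))  →  m(0, p(0), p(s(b)))   [R6 at 2.1]
3. m(0, p(0), p(s(b)))  →  p(s(b))   [R3 at ε]

p(s(b))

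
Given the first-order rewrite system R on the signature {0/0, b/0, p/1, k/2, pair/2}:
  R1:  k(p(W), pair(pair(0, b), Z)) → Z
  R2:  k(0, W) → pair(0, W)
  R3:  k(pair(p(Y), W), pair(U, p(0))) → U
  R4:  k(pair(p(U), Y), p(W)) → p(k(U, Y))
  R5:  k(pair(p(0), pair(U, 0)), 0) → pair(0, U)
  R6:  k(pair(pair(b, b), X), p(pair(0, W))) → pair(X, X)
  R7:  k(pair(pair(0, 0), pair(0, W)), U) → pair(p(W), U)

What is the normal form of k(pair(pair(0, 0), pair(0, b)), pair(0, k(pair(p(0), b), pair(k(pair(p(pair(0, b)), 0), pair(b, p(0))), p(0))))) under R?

1. k(pair(pair(0, 0), pair(0, b)), pair(0, k(pair(p(0), b), pair(k(pair(p(pair(0, b)), 0), pair(b, p(0))), p(0)))))  →  pair(p(b), pair(0, k(pair(p(0), b), pair(k(pair(p(pair(0, b)), 0), pair(b, p(0))), p(0)))))   [R7 at ε]
2. pair(p(b), pair(0, k(pair(p(0), b), pair(k(pair(p(pair(0, b)), 0), pair(b, p(0))), p(0)))))  →  pair(p(b), pair(0, k(pair(p(pair(0, b)), 0), pair(b, p(0)))))   [R3 at 2.2]
3. pair(p(b), pair(0, k(pair(p(pair(0, b)), 0), pair(b, p(0)))))  →  pair(p(b), pair(0, b))   [R3 at 2.2]

pair(p(b), pair(0, b))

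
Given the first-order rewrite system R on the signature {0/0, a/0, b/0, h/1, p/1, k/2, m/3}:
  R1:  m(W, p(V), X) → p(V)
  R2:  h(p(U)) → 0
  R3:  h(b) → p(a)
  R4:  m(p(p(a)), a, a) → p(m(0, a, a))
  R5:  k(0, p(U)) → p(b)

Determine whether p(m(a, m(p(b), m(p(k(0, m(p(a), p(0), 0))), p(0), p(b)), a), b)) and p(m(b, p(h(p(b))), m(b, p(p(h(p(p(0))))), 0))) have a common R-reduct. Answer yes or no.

yes — NF(t₁) = p(p(0)), NF(t₂) = p(p(0))

Reduce t₁ = p(m(a, m(p(b), m(p(k(0, m(p(a), p(0), 0))), p(0), p(b)), a), b)):
1. p(m(a, m(p(b), m(p(k(0, m(p(a), p(0), 0))), p(0), p(b)), a), b))  →  p(m(a, m(p(b), p(0), a), b))   [R1 at 1.2.2]
2. p(m(a, m(p(b), p(0), a), b))  →  p(m(a, p(0), b))   [R1 at 1.2]
3. p(m(a, p(0), b))  →  p(p(0))   [R1 at 1]

Reduce t₂ = p(m(b, p(h(p(b))), m(b, p(p(h(p(p(0))))), 0))):
1. p(m(b, p(h(p(b))), m(b, p(p(h(p(p(0))))), 0)))  →  p(p(h(p(b))))   [R1 at 1]
2. p(p(h(p(b))))  →  p(p(0))   [R2 at 1.1]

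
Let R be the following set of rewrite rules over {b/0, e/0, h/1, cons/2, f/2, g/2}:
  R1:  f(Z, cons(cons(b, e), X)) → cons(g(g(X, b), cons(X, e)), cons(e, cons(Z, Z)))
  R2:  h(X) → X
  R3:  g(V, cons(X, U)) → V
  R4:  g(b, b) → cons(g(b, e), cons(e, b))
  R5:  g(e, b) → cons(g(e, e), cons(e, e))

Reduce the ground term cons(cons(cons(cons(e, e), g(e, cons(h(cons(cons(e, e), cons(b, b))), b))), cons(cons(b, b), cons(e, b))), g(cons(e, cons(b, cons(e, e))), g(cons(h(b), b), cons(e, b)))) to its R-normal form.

1. cons(cons(cons(cons(e, e), g(e, cons(h(cons(cons(e, e), cons(b, b))), b))), cons(cons(b, b), cons(e, b))), g(cons(e, cons(b, cons(e, e))), g(cons(h(b), b), cons(e, b))))  →  cons(cons(cons(cons(e, e), e), cons(cons(b, b), cons(e, b))), g(cons(e, cons(b, cons(e, e))), g(cons(h(b), b), cons(e, b))))   [R3 at 1.1.2]
2. cons(cons(cons(cons(e, e), e), cons(cons(b, b), cons(e, b))), g(cons(e, cons(b, cons(e, e))), g(cons(h(b), b), cons(e, b))))  →  cons(cons(cons(cons(e, e), e), cons(cons(b, b), cons(e, b))), g(cons(e, cons(b, cons(e, e))), cons(h(b), b)))   [R3 at 2.2]
3. cons(cons(cons(cons(e, e), e), cons(cons(b, b), cons(e, b))), g(cons(e, cons(b, cons(e, e))), cons(h(b), b)))  →  cons(cons(cons(cons(e, e), e), cons(cons(b, b), cons(e, b))), cons(e, cons(b, cons(e, e))))   [R3 at 2]

cons(cons(cons(cons(e, e), e), cons(cons(b, b), cons(e, b))), cons(e, cons(b, cons(e, e))))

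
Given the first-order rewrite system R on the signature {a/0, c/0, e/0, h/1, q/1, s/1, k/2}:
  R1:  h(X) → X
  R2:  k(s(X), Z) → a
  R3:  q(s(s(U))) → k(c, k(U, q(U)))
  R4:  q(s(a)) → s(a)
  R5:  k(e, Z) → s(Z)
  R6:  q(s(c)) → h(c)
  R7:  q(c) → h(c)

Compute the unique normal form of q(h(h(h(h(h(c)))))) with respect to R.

1. q(h(h(h(h(h(c))))))  →  q(h(h(h(h(c)))))   [R1 at 1]
2. q(h(h(h(h(c)))))  →  q(h(h(h(c))))   [R1 at 1]
3. q(h(h(h(c))))  →  q(h(h(c)))   [R1 at 1]
4. q(h(h(c)))  →  q(h(c))   [R1 at 1]
5. q(h(c))  →  q(c)   [R1 at 1]
6. q(c)  →  h(c)   [R7 at ε]
7. h(c)  →  c   [R1 at ε]

c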